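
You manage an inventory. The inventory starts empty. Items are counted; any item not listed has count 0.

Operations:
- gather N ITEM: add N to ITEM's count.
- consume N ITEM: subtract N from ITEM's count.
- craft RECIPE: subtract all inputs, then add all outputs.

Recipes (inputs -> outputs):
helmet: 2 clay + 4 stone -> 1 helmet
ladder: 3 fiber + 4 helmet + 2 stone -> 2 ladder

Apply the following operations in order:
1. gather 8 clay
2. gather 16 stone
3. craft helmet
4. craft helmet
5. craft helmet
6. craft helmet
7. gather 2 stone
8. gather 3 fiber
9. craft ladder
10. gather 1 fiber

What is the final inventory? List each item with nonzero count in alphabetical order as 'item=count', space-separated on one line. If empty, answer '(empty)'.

After 1 (gather 8 clay): clay=8
After 2 (gather 16 stone): clay=8 stone=16
After 3 (craft helmet): clay=6 helmet=1 stone=12
After 4 (craft helmet): clay=4 helmet=2 stone=8
After 5 (craft helmet): clay=2 helmet=3 stone=4
After 6 (craft helmet): helmet=4
After 7 (gather 2 stone): helmet=4 stone=2
After 8 (gather 3 fiber): fiber=3 helmet=4 stone=2
After 9 (craft ladder): ladder=2
After 10 (gather 1 fiber): fiber=1 ladder=2

Answer: fiber=1 ladder=2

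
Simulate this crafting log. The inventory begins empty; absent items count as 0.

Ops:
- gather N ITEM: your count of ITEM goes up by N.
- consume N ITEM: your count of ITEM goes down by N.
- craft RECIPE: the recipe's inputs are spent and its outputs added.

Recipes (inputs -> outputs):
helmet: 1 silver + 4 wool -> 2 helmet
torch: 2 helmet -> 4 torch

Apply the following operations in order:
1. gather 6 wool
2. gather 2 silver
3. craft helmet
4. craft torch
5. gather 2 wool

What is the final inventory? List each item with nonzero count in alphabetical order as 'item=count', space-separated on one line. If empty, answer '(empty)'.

Answer: silver=1 torch=4 wool=4

Derivation:
After 1 (gather 6 wool): wool=6
After 2 (gather 2 silver): silver=2 wool=6
After 3 (craft helmet): helmet=2 silver=1 wool=2
After 4 (craft torch): silver=1 torch=4 wool=2
After 5 (gather 2 wool): silver=1 torch=4 wool=4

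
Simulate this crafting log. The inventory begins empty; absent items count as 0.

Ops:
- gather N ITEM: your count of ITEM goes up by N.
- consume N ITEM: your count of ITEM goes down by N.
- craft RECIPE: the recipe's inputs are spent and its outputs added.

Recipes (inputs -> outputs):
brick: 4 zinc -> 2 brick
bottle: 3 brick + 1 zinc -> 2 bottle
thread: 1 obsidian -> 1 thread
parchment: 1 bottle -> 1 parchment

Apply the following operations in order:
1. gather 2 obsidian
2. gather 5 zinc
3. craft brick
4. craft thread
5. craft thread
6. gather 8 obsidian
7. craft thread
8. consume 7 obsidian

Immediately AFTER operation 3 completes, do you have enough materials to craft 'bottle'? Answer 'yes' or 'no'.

Answer: no

Derivation:
After 1 (gather 2 obsidian): obsidian=2
After 2 (gather 5 zinc): obsidian=2 zinc=5
After 3 (craft brick): brick=2 obsidian=2 zinc=1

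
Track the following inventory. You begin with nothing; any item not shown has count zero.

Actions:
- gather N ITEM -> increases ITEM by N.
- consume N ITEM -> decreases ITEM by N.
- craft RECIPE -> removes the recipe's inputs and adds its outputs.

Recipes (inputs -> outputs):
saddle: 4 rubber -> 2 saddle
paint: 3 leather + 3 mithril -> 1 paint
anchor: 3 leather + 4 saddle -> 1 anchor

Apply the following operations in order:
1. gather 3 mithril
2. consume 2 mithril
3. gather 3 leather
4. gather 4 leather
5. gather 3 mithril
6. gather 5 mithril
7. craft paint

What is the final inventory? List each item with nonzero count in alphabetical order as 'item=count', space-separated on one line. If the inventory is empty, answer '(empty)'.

After 1 (gather 3 mithril): mithril=3
After 2 (consume 2 mithril): mithril=1
After 3 (gather 3 leather): leather=3 mithril=1
After 4 (gather 4 leather): leather=7 mithril=1
After 5 (gather 3 mithril): leather=7 mithril=4
After 6 (gather 5 mithril): leather=7 mithril=9
After 7 (craft paint): leather=4 mithril=6 paint=1

Answer: leather=4 mithril=6 paint=1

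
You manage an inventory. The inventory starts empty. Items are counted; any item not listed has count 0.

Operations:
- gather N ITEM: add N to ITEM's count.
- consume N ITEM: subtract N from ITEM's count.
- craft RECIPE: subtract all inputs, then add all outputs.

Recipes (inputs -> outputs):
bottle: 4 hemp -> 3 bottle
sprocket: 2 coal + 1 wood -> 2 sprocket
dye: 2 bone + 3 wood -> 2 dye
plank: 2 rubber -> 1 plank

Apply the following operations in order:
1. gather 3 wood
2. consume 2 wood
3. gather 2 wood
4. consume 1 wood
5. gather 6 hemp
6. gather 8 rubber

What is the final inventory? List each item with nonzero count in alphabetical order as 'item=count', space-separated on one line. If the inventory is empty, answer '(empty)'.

Answer: hemp=6 rubber=8 wood=2

Derivation:
After 1 (gather 3 wood): wood=3
After 2 (consume 2 wood): wood=1
After 3 (gather 2 wood): wood=3
After 4 (consume 1 wood): wood=2
After 5 (gather 6 hemp): hemp=6 wood=2
After 6 (gather 8 rubber): hemp=6 rubber=8 wood=2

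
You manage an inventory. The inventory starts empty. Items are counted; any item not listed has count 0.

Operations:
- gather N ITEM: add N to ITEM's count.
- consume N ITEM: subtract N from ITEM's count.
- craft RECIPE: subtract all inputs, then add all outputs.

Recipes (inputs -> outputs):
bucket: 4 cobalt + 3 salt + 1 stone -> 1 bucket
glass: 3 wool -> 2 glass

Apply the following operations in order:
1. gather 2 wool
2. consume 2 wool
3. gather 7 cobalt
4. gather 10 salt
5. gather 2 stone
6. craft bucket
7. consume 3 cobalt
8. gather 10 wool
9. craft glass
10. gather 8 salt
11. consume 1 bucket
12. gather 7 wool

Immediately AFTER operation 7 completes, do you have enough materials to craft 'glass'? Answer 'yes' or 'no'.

After 1 (gather 2 wool): wool=2
After 2 (consume 2 wool): (empty)
After 3 (gather 7 cobalt): cobalt=7
After 4 (gather 10 salt): cobalt=7 salt=10
After 5 (gather 2 stone): cobalt=7 salt=10 stone=2
After 6 (craft bucket): bucket=1 cobalt=3 salt=7 stone=1
After 7 (consume 3 cobalt): bucket=1 salt=7 stone=1

Answer: no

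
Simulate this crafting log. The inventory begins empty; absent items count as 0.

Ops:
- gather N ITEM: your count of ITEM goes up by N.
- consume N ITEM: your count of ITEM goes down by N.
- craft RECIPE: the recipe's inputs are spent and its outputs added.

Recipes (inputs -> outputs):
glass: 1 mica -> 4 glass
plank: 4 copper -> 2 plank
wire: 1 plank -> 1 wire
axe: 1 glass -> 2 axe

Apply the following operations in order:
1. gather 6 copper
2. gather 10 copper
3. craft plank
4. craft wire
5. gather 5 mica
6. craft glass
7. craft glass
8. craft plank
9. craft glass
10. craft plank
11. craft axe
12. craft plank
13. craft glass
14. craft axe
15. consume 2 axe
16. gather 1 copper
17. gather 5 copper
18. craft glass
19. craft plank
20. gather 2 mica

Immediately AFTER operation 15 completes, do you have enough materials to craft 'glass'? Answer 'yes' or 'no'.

Answer: yes

Derivation:
After 1 (gather 6 copper): copper=6
After 2 (gather 10 copper): copper=16
After 3 (craft plank): copper=12 plank=2
After 4 (craft wire): copper=12 plank=1 wire=1
After 5 (gather 5 mica): copper=12 mica=5 plank=1 wire=1
After 6 (craft glass): copper=12 glass=4 mica=4 plank=1 wire=1
After 7 (craft glass): copper=12 glass=8 mica=3 plank=1 wire=1
After 8 (craft plank): copper=8 glass=8 mica=3 plank=3 wire=1
After 9 (craft glass): copper=8 glass=12 mica=2 plank=3 wire=1
After 10 (craft plank): copper=4 glass=12 mica=2 plank=5 wire=1
After 11 (craft axe): axe=2 copper=4 glass=11 mica=2 plank=5 wire=1
After 12 (craft plank): axe=2 glass=11 mica=2 plank=7 wire=1
After 13 (craft glass): axe=2 glass=15 mica=1 plank=7 wire=1
After 14 (craft axe): axe=4 glass=14 mica=1 plank=7 wire=1
After 15 (consume 2 axe): axe=2 glass=14 mica=1 plank=7 wire=1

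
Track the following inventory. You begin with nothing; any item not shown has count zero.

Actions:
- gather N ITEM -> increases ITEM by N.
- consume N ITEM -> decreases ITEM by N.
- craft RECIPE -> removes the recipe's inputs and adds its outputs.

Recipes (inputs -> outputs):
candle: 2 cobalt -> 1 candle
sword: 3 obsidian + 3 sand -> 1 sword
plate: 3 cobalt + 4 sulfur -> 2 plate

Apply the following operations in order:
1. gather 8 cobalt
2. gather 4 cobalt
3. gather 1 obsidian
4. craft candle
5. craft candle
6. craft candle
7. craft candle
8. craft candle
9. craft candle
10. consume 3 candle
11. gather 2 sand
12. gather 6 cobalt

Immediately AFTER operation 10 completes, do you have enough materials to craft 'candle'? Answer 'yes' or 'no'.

After 1 (gather 8 cobalt): cobalt=8
After 2 (gather 4 cobalt): cobalt=12
After 3 (gather 1 obsidian): cobalt=12 obsidian=1
After 4 (craft candle): candle=1 cobalt=10 obsidian=1
After 5 (craft candle): candle=2 cobalt=8 obsidian=1
After 6 (craft candle): candle=3 cobalt=6 obsidian=1
After 7 (craft candle): candle=4 cobalt=4 obsidian=1
After 8 (craft candle): candle=5 cobalt=2 obsidian=1
After 9 (craft candle): candle=6 obsidian=1
After 10 (consume 3 candle): candle=3 obsidian=1

Answer: no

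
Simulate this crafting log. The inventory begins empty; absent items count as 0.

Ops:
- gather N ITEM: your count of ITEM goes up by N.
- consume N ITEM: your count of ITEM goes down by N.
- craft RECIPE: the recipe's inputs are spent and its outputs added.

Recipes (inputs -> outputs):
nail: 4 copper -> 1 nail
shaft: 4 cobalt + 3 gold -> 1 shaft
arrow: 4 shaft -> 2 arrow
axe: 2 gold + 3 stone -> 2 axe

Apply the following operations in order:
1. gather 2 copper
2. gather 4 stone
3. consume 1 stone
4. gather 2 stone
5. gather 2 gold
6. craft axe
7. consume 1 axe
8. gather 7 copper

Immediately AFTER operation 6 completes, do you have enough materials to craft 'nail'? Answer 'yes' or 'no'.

After 1 (gather 2 copper): copper=2
After 2 (gather 4 stone): copper=2 stone=4
After 3 (consume 1 stone): copper=2 stone=3
After 4 (gather 2 stone): copper=2 stone=5
After 5 (gather 2 gold): copper=2 gold=2 stone=5
After 6 (craft axe): axe=2 copper=2 stone=2

Answer: no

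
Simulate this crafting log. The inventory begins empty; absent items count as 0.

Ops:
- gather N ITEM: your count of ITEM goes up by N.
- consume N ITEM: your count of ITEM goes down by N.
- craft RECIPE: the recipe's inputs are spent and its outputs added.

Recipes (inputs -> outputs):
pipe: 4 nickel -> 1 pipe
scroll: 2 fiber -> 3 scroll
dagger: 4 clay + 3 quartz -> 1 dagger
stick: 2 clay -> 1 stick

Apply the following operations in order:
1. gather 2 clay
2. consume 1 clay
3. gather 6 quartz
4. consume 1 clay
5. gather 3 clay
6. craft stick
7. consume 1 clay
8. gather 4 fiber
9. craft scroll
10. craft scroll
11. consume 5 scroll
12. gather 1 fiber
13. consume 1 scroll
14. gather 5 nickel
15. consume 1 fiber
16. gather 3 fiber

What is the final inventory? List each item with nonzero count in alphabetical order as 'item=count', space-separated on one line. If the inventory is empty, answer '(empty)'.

After 1 (gather 2 clay): clay=2
After 2 (consume 1 clay): clay=1
After 3 (gather 6 quartz): clay=1 quartz=6
After 4 (consume 1 clay): quartz=6
After 5 (gather 3 clay): clay=3 quartz=6
After 6 (craft stick): clay=1 quartz=6 stick=1
After 7 (consume 1 clay): quartz=6 stick=1
After 8 (gather 4 fiber): fiber=4 quartz=6 stick=1
After 9 (craft scroll): fiber=2 quartz=6 scroll=3 stick=1
After 10 (craft scroll): quartz=6 scroll=6 stick=1
After 11 (consume 5 scroll): quartz=6 scroll=1 stick=1
After 12 (gather 1 fiber): fiber=1 quartz=6 scroll=1 stick=1
After 13 (consume 1 scroll): fiber=1 quartz=6 stick=1
After 14 (gather 5 nickel): fiber=1 nickel=5 quartz=6 stick=1
After 15 (consume 1 fiber): nickel=5 quartz=6 stick=1
After 16 (gather 3 fiber): fiber=3 nickel=5 quartz=6 stick=1

Answer: fiber=3 nickel=5 quartz=6 stick=1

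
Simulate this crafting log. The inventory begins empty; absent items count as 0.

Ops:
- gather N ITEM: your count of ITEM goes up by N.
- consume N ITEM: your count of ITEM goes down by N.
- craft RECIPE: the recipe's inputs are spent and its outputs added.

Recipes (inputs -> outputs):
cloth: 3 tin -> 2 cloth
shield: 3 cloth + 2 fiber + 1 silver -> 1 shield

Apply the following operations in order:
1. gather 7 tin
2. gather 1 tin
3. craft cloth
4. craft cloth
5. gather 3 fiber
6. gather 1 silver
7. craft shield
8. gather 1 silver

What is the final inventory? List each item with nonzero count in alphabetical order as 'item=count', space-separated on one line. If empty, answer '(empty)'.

After 1 (gather 7 tin): tin=7
After 2 (gather 1 tin): tin=8
After 3 (craft cloth): cloth=2 tin=5
After 4 (craft cloth): cloth=4 tin=2
After 5 (gather 3 fiber): cloth=4 fiber=3 tin=2
After 6 (gather 1 silver): cloth=4 fiber=3 silver=1 tin=2
After 7 (craft shield): cloth=1 fiber=1 shield=1 tin=2
After 8 (gather 1 silver): cloth=1 fiber=1 shield=1 silver=1 tin=2

Answer: cloth=1 fiber=1 shield=1 silver=1 tin=2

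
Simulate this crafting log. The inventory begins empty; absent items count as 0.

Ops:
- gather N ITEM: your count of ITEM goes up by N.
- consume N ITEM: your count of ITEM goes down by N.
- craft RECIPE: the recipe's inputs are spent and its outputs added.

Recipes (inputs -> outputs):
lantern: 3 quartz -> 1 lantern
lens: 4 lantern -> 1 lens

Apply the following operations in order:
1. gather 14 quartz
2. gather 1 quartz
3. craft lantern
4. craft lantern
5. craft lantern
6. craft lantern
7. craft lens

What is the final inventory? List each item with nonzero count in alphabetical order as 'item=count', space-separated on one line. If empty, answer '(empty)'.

Answer: lens=1 quartz=3

Derivation:
After 1 (gather 14 quartz): quartz=14
After 2 (gather 1 quartz): quartz=15
After 3 (craft lantern): lantern=1 quartz=12
After 4 (craft lantern): lantern=2 quartz=9
After 5 (craft lantern): lantern=3 quartz=6
After 6 (craft lantern): lantern=4 quartz=3
After 7 (craft lens): lens=1 quartz=3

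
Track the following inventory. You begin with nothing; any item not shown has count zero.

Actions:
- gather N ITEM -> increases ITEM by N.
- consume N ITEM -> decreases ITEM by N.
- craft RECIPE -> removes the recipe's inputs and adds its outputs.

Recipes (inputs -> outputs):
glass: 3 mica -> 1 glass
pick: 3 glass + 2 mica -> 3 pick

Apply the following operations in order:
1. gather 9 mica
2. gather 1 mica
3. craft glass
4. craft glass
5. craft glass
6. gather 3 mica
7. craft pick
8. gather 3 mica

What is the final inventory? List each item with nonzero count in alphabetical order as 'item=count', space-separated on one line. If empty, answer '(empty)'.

After 1 (gather 9 mica): mica=9
After 2 (gather 1 mica): mica=10
After 3 (craft glass): glass=1 mica=7
After 4 (craft glass): glass=2 mica=4
After 5 (craft glass): glass=3 mica=1
After 6 (gather 3 mica): glass=3 mica=4
After 7 (craft pick): mica=2 pick=3
After 8 (gather 3 mica): mica=5 pick=3

Answer: mica=5 pick=3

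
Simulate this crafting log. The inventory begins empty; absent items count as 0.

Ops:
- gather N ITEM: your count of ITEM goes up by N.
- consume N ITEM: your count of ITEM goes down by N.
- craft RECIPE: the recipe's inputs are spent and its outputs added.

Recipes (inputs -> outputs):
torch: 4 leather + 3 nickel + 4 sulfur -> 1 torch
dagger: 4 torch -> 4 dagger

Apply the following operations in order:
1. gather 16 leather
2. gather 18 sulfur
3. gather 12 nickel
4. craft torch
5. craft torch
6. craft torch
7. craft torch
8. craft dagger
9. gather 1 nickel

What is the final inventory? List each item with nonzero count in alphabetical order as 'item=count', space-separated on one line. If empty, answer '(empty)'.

After 1 (gather 16 leather): leather=16
After 2 (gather 18 sulfur): leather=16 sulfur=18
After 3 (gather 12 nickel): leather=16 nickel=12 sulfur=18
After 4 (craft torch): leather=12 nickel=9 sulfur=14 torch=1
After 5 (craft torch): leather=8 nickel=6 sulfur=10 torch=2
After 6 (craft torch): leather=4 nickel=3 sulfur=6 torch=3
After 7 (craft torch): sulfur=2 torch=4
After 8 (craft dagger): dagger=4 sulfur=2
After 9 (gather 1 nickel): dagger=4 nickel=1 sulfur=2

Answer: dagger=4 nickel=1 sulfur=2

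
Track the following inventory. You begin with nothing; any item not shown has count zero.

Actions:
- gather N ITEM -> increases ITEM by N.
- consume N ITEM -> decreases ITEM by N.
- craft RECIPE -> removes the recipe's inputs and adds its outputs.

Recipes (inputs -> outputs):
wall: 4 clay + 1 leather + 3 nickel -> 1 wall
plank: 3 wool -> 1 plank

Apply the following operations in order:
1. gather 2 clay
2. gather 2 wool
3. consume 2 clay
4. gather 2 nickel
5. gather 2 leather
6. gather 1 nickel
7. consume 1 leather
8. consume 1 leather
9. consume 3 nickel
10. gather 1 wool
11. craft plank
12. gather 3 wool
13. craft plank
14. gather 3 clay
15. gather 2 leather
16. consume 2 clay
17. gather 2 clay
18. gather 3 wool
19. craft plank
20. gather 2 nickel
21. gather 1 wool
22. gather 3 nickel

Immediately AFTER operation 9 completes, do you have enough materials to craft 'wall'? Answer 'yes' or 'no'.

Answer: no

Derivation:
After 1 (gather 2 clay): clay=2
After 2 (gather 2 wool): clay=2 wool=2
After 3 (consume 2 clay): wool=2
After 4 (gather 2 nickel): nickel=2 wool=2
After 5 (gather 2 leather): leather=2 nickel=2 wool=2
After 6 (gather 1 nickel): leather=2 nickel=3 wool=2
After 7 (consume 1 leather): leather=1 nickel=3 wool=2
After 8 (consume 1 leather): nickel=3 wool=2
After 9 (consume 3 nickel): wool=2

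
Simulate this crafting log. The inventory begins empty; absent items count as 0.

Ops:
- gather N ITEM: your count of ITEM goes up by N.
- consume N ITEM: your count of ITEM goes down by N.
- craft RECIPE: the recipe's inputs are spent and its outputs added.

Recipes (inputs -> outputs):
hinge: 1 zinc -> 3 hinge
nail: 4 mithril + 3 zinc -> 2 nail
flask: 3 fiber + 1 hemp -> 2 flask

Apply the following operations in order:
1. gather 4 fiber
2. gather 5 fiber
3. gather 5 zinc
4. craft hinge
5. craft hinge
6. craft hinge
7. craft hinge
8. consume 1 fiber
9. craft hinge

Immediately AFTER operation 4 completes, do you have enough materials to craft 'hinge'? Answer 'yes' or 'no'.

Answer: yes

Derivation:
After 1 (gather 4 fiber): fiber=4
After 2 (gather 5 fiber): fiber=9
After 3 (gather 5 zinc): fiber=9 zinc=5
After 4 (craft hinge): fiber=9 hinge=3 zinc=4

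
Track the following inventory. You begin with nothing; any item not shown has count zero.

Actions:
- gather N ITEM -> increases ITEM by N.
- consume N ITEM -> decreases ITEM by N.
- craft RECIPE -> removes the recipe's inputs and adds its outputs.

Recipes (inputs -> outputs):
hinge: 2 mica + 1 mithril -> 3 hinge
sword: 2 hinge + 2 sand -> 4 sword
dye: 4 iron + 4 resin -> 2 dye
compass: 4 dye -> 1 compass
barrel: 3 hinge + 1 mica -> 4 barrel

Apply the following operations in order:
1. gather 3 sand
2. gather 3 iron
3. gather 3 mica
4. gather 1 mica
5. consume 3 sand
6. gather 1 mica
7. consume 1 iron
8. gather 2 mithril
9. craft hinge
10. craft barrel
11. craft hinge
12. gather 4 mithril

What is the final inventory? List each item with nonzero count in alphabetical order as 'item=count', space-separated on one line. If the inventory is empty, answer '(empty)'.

Answer: barrel=4 hinge=3 iron=2 mithril=4

Derivation:
After 1 (gather 3 sand): sand=3
After 2 (gather 3 iron): iron=3 sand=3
After 3 (gather 3 mica): iron=3 mica=3 sand=3
After 4 (gather 1 mica): iron=3 mica=4 sand=3
After 5 (consume 3 sand): iron=3 mica=4
After 6 (gather 1 mica): iron=3 mica=5
After 7 (consume 1 iron): iron=2 mica=5
After 8 (gather 2 mithril): iron=2 mica=5 mithril=2
After 9 (craft hinge): hinge=3 iron=2 mica=3 mithril=1
After 10 (craft barrel): barrel=4 iron=2 mica=2 mithril=1
After 11 (craft hinge): barrel=4 hinge=3 iron=2
After 12 (gather 4 mithril): barrel=4 hinge=3 iron=2 mithril=4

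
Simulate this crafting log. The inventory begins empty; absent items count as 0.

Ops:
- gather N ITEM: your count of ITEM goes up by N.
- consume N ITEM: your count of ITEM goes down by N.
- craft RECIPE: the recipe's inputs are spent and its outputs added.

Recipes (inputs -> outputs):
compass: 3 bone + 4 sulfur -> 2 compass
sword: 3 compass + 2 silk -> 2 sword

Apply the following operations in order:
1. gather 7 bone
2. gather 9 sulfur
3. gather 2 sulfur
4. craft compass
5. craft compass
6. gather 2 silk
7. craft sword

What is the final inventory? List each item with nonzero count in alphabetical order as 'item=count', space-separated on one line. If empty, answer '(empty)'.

After 1 (gather 7 bone): bone=7
After 2 (gather 9 sulfur): bone=7 sulfur=9
After 3 (gather 2 sulfur): bone=7 sulfur=11
After 4 (craft compass): bone=4 compass=2 sulfur=7
After 5 (craft compass): bone=1 compass=4 sulfur=3
After 6 (gather 2 silk): bone=1 compass=4 silk=2 sulfur=3
After 7 (craft sword): bone=1 compass=1 sulfur=3 sword=2

Answer: bone=1 compass=1 sulfur=3 sword=2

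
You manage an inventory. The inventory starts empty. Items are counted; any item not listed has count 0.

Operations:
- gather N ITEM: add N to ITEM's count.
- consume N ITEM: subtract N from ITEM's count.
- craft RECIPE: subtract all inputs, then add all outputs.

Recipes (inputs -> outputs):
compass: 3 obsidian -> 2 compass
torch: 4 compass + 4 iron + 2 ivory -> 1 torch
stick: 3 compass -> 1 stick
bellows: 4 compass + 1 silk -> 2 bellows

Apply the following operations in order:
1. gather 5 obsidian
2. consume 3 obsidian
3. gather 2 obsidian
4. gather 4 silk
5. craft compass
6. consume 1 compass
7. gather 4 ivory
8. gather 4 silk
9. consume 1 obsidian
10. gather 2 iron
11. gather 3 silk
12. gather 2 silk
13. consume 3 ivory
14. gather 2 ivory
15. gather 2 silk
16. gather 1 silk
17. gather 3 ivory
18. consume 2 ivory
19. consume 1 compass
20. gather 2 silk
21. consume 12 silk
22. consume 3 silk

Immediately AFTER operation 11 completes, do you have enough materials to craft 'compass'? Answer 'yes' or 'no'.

Answer: no

Derivation:
After 1 (gather 5 obsidian): obsidian=5
After 2 (consume 3 obsidian): obsidian=2
After 3 (gather 2 obsidian): obsidian=4
After 4 (gather 4 silk): obsidian=4 silk=4
After 5 (craft compass): compass=2 obsidian=1 silk=4
After 6 (consume 1 compass): compass=1 obsidian=1 silk=4
After 7 (gather 4 ivory): compass=1 ivory=4 obsidian=1 silk=4
After 8 (gather 4 silk): compass=1 ivory=4 obsidian=1 silk=8
After 9 (consume 1 obsidian): compass=1 ivory=4 silk=8
After 10 (gather 2 iron): compass=1 iron=2 ivory=4 silk=8
After 11 (gather 3 silk): compass=1 iron=2 ivory=4 silk=11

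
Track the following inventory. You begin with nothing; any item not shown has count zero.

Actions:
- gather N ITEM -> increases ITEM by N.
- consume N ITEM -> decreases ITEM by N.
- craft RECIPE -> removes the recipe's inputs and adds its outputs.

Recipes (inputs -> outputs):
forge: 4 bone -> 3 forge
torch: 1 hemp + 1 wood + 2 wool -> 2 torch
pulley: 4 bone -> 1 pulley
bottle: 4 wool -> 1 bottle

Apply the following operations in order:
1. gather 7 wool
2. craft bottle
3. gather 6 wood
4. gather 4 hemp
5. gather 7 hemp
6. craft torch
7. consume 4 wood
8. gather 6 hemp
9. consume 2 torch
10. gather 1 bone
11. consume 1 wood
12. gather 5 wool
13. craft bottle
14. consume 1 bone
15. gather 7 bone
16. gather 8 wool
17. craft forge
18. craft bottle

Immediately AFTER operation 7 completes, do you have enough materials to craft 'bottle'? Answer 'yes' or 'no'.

Answer: no

Derivation:
After 1 (gather 7 wool): wool=7
After 2 (craft bottle): bottle=1 wool=3
After 3 (gather 6 wood): bottle=1 wood=6 wool=3
After 4 (gather 4 hemp): bottle=1 hemp=4 wood=6 wool=3
After 5 (gather 7 hemp): bottle=1 hemp=11 wood=6 wool=3
After 6 (craft torch): bottle=1 hemp=10 torch=2 wood=5 wool=1
After 7 (consume 4 wood): bottle=1 hemp=10 torch=2 wood=1 wool=1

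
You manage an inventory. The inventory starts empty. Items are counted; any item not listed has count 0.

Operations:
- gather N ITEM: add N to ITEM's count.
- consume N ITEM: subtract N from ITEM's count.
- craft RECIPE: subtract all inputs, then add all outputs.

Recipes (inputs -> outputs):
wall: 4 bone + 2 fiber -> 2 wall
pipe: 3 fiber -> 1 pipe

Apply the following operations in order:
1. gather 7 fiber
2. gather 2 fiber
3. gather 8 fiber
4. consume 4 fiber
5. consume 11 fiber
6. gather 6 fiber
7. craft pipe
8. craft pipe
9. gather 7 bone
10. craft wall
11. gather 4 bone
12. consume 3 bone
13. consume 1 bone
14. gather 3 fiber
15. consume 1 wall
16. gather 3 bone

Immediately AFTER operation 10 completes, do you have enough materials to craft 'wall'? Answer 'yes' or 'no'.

Answer: no

Derivation:
After 1 (gather 7 fiber): fiber=7
After 2 (gather 2 fiber): fiber=9
After 3 (gather 8 fiber): fiber=17
After 4 (consume 4 fiber): fiber=13
After 5 (consume 11 fiber): fiber=2
After 6 (gather 6 fiber): fiber=8
After 7 (craft pipe): fiber=5 pipe=1
After 8 (craft pipe): fiber=2 pipe=2
After 9 (gather 7 bone): bone=7 fiber=2 pipe=2
After 10 (craft wall): bone=3 pipe=2 wall=2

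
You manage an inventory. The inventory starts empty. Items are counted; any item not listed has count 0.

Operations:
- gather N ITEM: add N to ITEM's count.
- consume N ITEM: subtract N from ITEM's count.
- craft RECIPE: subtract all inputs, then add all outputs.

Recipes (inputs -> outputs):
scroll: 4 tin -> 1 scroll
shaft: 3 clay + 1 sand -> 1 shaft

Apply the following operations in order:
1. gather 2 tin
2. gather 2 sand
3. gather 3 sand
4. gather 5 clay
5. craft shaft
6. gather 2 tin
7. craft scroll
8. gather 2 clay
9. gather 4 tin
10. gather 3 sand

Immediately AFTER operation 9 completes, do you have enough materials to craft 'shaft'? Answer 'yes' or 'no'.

Answer: yes

Derivation:
After 1 (gather 2 tin): tin=2
After 2 (gather 2 sand): sand=2 tin=2
After 3 (gather 3 sand): sand=5 tin=2
After 4 (gather 5 clay): clay=5 sand=5 tin=2
After 5 (craft shaft): clay=2 sand=4 shaft=1 tin=2
After 6 (gather 2 tin): clay=2 sand=4 shaft=1 tin=4
After 7 (craft scroll): clay=2 sand=4 scroll=1 shaft=1
After 8 (gather 2 clay): clay=4 sand=4 scroll=1 shaft=1
After 9 (gather 4 tin): clay=4 sand=4 scroll=1 shaft=1 tin=4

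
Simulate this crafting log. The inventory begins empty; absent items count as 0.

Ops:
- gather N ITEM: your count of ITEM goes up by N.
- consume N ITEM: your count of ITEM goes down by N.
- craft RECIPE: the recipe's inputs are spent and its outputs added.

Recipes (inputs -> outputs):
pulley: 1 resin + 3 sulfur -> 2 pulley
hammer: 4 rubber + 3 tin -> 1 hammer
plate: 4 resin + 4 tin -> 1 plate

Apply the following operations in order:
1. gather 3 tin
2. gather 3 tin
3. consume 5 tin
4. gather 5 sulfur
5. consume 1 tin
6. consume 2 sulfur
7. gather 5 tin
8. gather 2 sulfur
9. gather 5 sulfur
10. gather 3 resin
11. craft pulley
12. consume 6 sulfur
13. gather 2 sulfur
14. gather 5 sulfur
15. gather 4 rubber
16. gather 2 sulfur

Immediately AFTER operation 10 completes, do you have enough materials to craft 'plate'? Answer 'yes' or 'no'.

Answer: no

Derivation:
After 1 (gather 3 tin): tin=3
After 2 (gather 3 tin): tin=6
After 3 (consume 5 tin): tin=1
After 4 (gather 5 sulfur): sulfur=5 tin=1
After 5 (consume 1 tin): sulfur=5
After 6 (consume 2 sulfur): sulfur=3
After 7 (gather 5 tin): sulfur=3 tin=5
After 8 (gather 2 sulfur): sulfur=5 tin=5
After 9 (gather 5 sulfur): sulfur=10 tin=5
After 10 (gather 3 resin): resin=3 sulfur=10 tin=5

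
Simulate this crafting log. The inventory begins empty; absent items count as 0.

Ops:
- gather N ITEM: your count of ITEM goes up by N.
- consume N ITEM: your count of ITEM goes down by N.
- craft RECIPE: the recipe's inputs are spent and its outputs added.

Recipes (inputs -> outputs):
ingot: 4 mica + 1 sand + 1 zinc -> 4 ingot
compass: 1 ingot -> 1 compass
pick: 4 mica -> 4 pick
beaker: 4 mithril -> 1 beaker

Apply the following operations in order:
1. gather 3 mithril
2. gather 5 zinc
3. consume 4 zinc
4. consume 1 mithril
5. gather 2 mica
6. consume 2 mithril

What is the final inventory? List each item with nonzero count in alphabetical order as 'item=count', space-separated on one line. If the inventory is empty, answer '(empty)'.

Answer: mica=2 zinc=1

Derivation:
After 1 (gather 3 mithril): mithril=3
After 2 (gather 5 zinc): mithril=3 zinc=5
After 3 (consume 4 zinc): mithril=3 zinc=1
After 4 (consume 1 mithril): mithril=2 zinc=1
After 5 (gather 2 mica): mica=2 mithril=2 zinc=1
After 6 (consume 2 mithril): mica=2 zinc=1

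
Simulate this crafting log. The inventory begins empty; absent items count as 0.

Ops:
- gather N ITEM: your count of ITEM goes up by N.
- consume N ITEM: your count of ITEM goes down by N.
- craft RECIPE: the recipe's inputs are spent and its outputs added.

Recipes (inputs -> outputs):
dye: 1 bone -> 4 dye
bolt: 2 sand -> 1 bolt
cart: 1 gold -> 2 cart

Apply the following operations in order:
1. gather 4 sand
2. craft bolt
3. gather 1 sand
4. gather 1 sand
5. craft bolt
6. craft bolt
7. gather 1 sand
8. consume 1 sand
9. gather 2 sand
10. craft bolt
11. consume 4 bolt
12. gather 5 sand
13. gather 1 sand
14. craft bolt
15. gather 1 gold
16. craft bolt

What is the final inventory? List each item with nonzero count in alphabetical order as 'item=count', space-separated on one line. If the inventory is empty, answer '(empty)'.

After 1 (gather 4 sand): sand=4
After 2 (craft bolt): bolt=1 sand=2
After 3 (gather 1 sand): bolt=1 sand=3
After 4 (gather 1 sand): bolt=1 sand=4
After 5 (craft bolt): bolt=2 sand=2
After 6 (craft bolt): bolt=3
After 7 (gather 1 sand): bolt=3 sand=1
After 8 (consume 1 sand): bolt=3
After 9 (gather 2 sand): bolt=3 sand=2
After 10 (craft bolt): bolt=4
After 11 (consume 4 bolt): (empty)
After 12 (gather 5 sand): sand=5
After 13 (gather 1 sand): sand=6
After 14 (craft bolt): bolt=1 sand=4
After 15 (gather 1 gold): bolt=1 gold=1 sand=4
After 16 (craft bolt): bolt=2 gold=1 sand=2

Answer: bolt=2 gold=1 sand=2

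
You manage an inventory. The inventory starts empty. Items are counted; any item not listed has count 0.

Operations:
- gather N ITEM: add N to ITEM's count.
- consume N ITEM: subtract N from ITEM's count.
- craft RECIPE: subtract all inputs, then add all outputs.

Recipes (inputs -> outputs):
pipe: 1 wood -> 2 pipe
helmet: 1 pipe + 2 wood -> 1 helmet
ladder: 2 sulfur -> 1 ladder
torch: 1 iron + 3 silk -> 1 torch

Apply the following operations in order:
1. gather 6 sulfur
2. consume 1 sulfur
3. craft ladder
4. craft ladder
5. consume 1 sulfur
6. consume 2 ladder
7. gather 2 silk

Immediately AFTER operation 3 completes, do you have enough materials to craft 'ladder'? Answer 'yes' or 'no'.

After 1 (gather 6 sulfur): sulfur=6
After 2 (consume 1 sulfur): sulfur=5
After 3 (craft ladder): ladder=1 sulfur=3

Answer: yes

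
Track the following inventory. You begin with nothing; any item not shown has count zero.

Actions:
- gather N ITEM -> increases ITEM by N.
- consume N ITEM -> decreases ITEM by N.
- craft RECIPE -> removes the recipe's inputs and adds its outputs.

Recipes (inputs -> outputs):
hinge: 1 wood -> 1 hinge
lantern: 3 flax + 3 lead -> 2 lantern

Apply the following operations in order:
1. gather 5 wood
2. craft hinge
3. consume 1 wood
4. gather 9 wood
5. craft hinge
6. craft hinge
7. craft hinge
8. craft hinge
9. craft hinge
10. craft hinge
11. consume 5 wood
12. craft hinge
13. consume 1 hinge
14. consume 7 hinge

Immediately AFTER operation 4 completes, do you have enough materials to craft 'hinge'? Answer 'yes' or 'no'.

After 1 (gather 5 wood): wood=5
After 2 (craft hinge): hinge=1 wood=4
After 3 (consume 1 wood): hinge=1 wood=3
After 4 (gather 9 wood): hinge=1 wood=12

Answer: yes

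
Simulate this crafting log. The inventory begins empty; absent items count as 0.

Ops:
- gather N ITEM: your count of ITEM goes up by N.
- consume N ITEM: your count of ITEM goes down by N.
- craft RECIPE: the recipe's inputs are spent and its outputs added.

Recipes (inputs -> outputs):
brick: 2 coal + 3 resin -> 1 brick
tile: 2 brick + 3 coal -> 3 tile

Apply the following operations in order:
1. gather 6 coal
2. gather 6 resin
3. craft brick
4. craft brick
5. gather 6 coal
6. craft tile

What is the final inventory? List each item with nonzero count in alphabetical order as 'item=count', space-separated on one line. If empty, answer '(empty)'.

Answer: coal=5 tile=3

Derivation:
After 1 (gather 6 coal): coal=6
After 2 (gather 6 resin): coal=6 resin=6
After 3 (craft brick): brick=1 coal=4 resin=3
After 4 (craft brick): brick=2 coal=2
After 5 (gather 6 coal): brick=2 coal=8
After 6 (craft tile): coal=5 tile=3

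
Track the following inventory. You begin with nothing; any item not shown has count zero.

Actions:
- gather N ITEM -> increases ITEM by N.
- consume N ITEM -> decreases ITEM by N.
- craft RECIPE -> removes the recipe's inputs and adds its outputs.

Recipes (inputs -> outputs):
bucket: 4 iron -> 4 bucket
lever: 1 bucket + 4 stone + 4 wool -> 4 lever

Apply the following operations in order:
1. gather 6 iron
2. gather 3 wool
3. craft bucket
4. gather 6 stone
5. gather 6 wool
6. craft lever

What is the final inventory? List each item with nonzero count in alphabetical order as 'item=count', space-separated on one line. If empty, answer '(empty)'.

Answer: bucket=3 iron=2 lever=4 stone=2 wool=5

Derivation:
After 1 (gather 6 iron): iron=6
After 2 (gather 3 wool): iron=6 wool=3
After 3 (craft bucket): bucket=4 iron=2 wool=3
After 4 (gather 6 stone): bucket=4 iron=2 stone=6 wool=3
After 5 (gather 6 wool): bucket=4 iron=2 stone=6 wool=9
After 6 (craft lever): bucket=3 iron=2 lever=4 stone=2 wool=5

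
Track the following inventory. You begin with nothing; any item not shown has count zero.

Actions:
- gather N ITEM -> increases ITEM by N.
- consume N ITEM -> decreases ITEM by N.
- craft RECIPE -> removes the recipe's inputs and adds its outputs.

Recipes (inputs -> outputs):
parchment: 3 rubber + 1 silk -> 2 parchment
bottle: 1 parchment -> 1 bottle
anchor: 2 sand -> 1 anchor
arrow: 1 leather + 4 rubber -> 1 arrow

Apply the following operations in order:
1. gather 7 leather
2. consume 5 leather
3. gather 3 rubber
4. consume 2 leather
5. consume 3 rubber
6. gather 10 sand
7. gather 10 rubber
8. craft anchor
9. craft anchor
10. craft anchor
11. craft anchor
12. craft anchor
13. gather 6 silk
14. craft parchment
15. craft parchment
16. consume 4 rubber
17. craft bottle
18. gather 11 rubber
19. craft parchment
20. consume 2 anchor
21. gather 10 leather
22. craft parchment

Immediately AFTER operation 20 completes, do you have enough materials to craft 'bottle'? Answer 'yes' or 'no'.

After 1 (gather 7 leather): leather=7
After 2 (consume 5 leather): leather=2
After 3 (gather 3 rubber): leather=2 rubber=3
After 4 (consume 2 leather): rubber=3
After 5 (consume 3 rubber): (empty)
After 6 (gather 10 sand): sand=10
After 7 (gather 10 rubber): rubber=10 sand=10
After 8 (craft anchor): anchor=1 rubber=10 sand=8
After 9 (craft anchor): anchor=2 rubber=10 sand=6
After 10 (craft anchor): anchor=3 rubber=10 sand=4
After 11 (craft anchor): anchor=4 rubber=10 sand=2
After 12 (craft anchor): anchor=5 rubber=10
After 13 (gather 6 silk): anchor=5 rubber=10 silk=6
After 14 (craft parchment): anchor=5 parchment=2 rubber=7 silk=5
After 15 (craft parchment): anchor=5 parchment=4 rubber=4 silk=4
After 16 (consume 4 rubber): anchor=5 parchment=4 silk=4
After 17 (craft bottle): anchor=5 bottle=1 parchment=3 silk=4
After 18 (gather 11 rubber): anchor=5 bottle=1 parchment=3 rubber=11 silk=4
After 19 (craft parchment): anchor=5 bottle=1 parchment=5 rubber=8 silk=3
After 20 (consume 2 anchor): anchor=3 bottle=1 parchment=5 rubber=8 silk=3

Answer: yes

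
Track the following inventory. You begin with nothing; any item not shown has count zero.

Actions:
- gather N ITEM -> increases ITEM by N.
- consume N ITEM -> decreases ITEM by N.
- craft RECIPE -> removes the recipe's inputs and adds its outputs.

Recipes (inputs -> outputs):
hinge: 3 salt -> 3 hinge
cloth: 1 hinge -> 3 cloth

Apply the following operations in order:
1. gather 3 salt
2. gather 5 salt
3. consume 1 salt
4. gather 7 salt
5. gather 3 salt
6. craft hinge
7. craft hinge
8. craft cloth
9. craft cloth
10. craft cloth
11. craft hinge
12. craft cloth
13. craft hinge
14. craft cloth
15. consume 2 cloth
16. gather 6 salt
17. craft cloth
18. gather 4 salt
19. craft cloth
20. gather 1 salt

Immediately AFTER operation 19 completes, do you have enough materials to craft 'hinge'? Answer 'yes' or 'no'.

After 1 (gather 3 salt): salt=3
After 2 (gather 5 salt): salt=8
After 3 (consume 1 salt): salt=7
After 4 (gather 7 salt): salt=14
After 5 (gather 3 salt): salt=17
After 6 (craft hinge): hinge=3 salt=14
After 7 (craft hinge): hinge=6 salt=11
After 8 (craft cloth): cloth=3 hinge=5 salt=11
After 9 (craft cloth): cloth=6 hinge=4 salt=11
After 10 (craft cloth): cloth=9 hinge=3 salt=11
After 11 (craft hinge): cloth=9 hinge=6 salt=8
After 12 (craft cloth): cloth=12 hinge=5 salt=8
After 13 (craft hinge): cloth=12 hinge=8 salt=5
After 14 (craft cloth): cloth=15 hinge=7 salt=5
After 15 (consume 2 cloth): cloth=13 hinge=7 salt=5
After 16 (gather 6 salt): cloth=13 hinge=7 salt=11
After 17 (craft cloth): cloth=16 hinge=6 salt=11
After 18 (gather 4 salt): cloth=16 hinge=6 salt=15
After 19 (craft cloth): cloth=19 hinge=5 salt=15

Answer: yes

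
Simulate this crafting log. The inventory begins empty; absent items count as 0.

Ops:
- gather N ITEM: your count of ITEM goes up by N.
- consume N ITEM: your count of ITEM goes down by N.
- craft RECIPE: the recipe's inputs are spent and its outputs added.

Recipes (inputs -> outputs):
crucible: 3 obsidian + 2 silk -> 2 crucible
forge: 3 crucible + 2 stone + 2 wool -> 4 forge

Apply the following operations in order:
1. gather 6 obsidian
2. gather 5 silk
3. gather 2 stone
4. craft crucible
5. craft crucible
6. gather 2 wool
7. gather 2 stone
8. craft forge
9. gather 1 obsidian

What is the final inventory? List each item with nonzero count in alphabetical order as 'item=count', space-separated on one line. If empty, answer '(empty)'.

After 1 (gather 6 obsidian): obsidian=6
After 2 (gather 5 silk): obsidian=6 silk=5
After 3 (gather 2 stone): obsidian=6 silk=5 stone=2
After 4 (craft crucible): crucible=2 obsidian=3 silk=3 stone=2
After 5 (craft crucible): crucible=4 silk=1 stone=2
After 6 (gather 2 wool): crucible=4 silk=1 stone=2 wool=2
After 7 (gather 2 stone): crucible=4 silk=1 stone=4 wool=2
After 8 (craft forge): crucible=1 forge=4 silk=1 stone=2
After 9 (gather 1 obsidian): crucible=1 forge=4 obsidian=1 silk=1 stone=2

Answer: crucible=1 forge=4 obsidian=1 silk=1 stone=2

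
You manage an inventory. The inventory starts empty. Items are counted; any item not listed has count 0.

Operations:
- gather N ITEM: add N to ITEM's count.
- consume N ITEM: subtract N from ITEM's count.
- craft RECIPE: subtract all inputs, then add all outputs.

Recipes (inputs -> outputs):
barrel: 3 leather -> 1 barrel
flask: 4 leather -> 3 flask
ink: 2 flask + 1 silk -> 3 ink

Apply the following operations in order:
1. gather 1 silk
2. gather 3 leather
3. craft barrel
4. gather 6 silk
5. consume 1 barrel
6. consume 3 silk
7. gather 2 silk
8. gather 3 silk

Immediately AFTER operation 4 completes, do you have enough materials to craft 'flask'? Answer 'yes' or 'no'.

Answer: no

Derivation:
After 1 (gather 1 silk): silk=1
After 2 (gather 3 leather): leather=3 silk=1
After 3 (craft barrel): barrel=1 silk=1
After 4 (gather 6 silk): barrel=1 silk=7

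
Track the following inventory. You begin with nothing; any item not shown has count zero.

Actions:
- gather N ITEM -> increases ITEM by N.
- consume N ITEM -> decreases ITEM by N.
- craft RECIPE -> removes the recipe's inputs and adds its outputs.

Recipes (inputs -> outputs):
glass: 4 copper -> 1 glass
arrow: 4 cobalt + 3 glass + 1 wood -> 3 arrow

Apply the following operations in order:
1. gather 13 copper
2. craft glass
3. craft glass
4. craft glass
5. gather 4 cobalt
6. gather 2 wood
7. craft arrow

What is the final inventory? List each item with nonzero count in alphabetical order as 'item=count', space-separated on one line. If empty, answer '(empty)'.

After 1 (gather 13 copper): copper=13
After 2 (craft glass): copper=9 glass=1
After 3 (craft glass): copper=5 glass=2
After 4 (craft glass): copper=1 glass=3
After 5 (gather 4 cobalt): cobalt=4 copper=1 glass=3
After 6 (gather 2 wood): cobalt=4 copper=1 glass=3 wood=2
After 7 (craft arrow): arrow=3 copper=1 wood=1

Answer: arrow=3 copper=1 wood=1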